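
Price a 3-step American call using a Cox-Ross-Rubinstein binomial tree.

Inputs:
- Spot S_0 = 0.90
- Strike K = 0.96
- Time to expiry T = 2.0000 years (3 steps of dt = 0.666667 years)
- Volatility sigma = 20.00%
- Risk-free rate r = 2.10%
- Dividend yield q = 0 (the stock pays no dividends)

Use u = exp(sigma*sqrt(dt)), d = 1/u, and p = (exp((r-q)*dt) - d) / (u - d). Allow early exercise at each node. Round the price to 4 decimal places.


dt = T/N = 0.666667
u = exp(sigma*sqrt(dt)) = 1.177389; d = 1/u = 0.849337
p = (exp((r-q)*dt) - d) / (u - d) = 0.502242
Discount per step: exp(-r*dt) = 0.986098
Stock lattice S(k, i) with i counting down-moves:
  k=0: S(0,0) = 0.9000
  k=1: S(1,0) = 1.0597; S(1,1) = 0.7644
  k=2: S(2,0) = 1.2476; S(2,1) = 0.9000; S(2,2) = 0.6492
  k=3: S(3,0) = 1.4689; S(3,1) = 1.0597; S(3,2) = 0.7644; S(3,3) = 0.5514
Terminal payoffs V(N, i) = max(S_T - K, 0):
  V(3,0) = 0.508935; V(3,1) = 0.099650; V(3,2) = 0.000000; V(3,3) = 0.000000
Backward induction: V(k, i) = exp(-r*dt) * [p * V(k+1, i) + (1-p) * V(k+1, i+1)]; then take max(V_cont, immediate exercise) for American.
  V(2,0) = exp(-r*dt) * [p*0.508935 + (1-p)*0.099650] = 0.300967; exercise = 0.287620; V(2,0) = max -> 0.300967
  V(2,1) = exp(-r*dt) * [p*0.099650 + (1-p)*0.000000] = 0.049353; exercise = 0.000000; V(2,1) = max -> 0.049353
  V(2,2) = exp(-r*dt) * [p*0.000000 + (1-p)*0.000000] = 0.000000; exercise = 0.000000; V(2,2) = max -> 0.000000
  V(1,0) = exp(-r*dt) * [p*0.300967 + (1-p)*0.049353] = 0.173281; exercise = 0.099650; V(1,0) = max -> 0.173281
  V(1,1) = exp(-r*dt) * [p*0.049353 + (1-p)*0.000000] = 0.024442; exercise = 0.000000; V(1,1) = max -> 0.024442
  V(0,0) = exp(-r*dt) * [p*0.173281 + (1-p)*0.024442] = 0.097816; exercise = 0.000000; V(0,0) = max -> 0.097816

Answer: Price = V(0,0) = 0.0978


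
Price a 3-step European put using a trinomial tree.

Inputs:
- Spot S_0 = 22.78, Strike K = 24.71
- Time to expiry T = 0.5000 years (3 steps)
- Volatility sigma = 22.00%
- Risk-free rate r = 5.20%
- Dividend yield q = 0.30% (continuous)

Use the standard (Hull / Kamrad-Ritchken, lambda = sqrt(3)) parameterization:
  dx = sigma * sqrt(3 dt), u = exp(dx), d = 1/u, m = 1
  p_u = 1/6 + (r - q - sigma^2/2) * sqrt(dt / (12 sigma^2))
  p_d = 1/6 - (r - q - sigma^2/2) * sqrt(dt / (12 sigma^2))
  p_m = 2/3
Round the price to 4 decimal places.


dt = T/N = 0.166667; dx = sigma*sqrt(3*dt) = 0.155563
u = exp(dx) = 1.168316; d = 1/u = 0.855933
p_u = 0.179952, p_m = 0.666667, p_d = 0.153382
Discount per step: exp(-r*dt) = 0.991371
Stock lattice S(k, j) with j the centered position index:
  k=0: S(0,+0) = 22.7800
  k=1: S(1,-1) = 19.4981; S(1,+0) = 22.7800; S(1,+1) = 26.6142
  k=2: S(2,-2) = 16.6891; S(2,-1) = 19.4981; S(2,+0) = 22.7800; S(2,+1) = 26.6142; S(2,+2) = 31.0938
  k=3: S(3,-3) = 14.2847; S(3,-2) = 16.6891; S(3,-1) = 19.4981; S(3,+0) = 22.7800; S(3,+1) = 26.6142; S(3,+2) = 31.0938; S(3,+3) = 36.3274
Terminal payoffs V(N, j) = max(K - S_T, 0):
  V(3,-3) = 10.425251; V(3,-2) = 8.020897; V(3,-1) = 5.211852; V(3,+0) = 1.930000; V(3,+1) = 0.000000; V(3,+2) = 0.000000; V(3,+3) = 0.000000
Backward induction: V(k, j) = exp(-r*dt) * [p_u * V(k+1, j+1) + p_m * V(k+1, j) + p_d * V(k+1, j-1)]
  V(2,-2) = exp(-r*dt) * [p_u*5.211852 + p_m*8.020897 + p_d*10.425251] = 7.816154
  V(2,-1) = exp(-r*dt) * [p_u*1.930000 + p_m*5.211852 + p_d*8.020897] = 5.008537
  V(2,+0) = exp(-r*dt) * [p_u*0.000000 + p_m*1.930000 + p_d*5.211852] = 2.068068
  V(2,+1) = exp(-r*dt) * [p_u*0.000000 + p_m*0.000000 + p_d*1.930000] = 0.293472
  V(2,+2) = exp(-r*dt) * [p_u*0.000000 + p_m*0.000000 + p_d*0.000000] = 0.000000
  V(1,-1) = exp(-r*dt) * [p_u*2.068068 + p_m*5.008537 + p_d*7.816154] = 4.867662
  V(1,+0) = exp(-r*dt) * [p_u*0.293472 + p_m*2.068068 + p_d*5.008537] = 2.180758
  V(1,+1) = exp(-r*dt) * [p_u*0.000000 + p_m*0.293472 + p_d*2.068068] = 0.508426
  V(0,+0) = exp(-r*dt) * [p_u*0.508426 + p_m*2.180758 + p_d*4.867662] = 2.272163

Answer: Price = V(0,0) = 2.2722


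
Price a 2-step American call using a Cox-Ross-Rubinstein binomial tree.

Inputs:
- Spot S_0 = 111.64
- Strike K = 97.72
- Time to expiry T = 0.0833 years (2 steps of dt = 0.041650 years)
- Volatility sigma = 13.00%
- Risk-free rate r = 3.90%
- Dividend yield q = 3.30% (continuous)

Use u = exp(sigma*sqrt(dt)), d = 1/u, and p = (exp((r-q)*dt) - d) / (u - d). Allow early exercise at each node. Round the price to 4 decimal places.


dt = T/N = 0.041650
u = exp(sigma*sqrt(dt)) = 1.026886; d = 1/u = 0.973818
p = (exp((r-q)*dt) - d) / (u - d) = 0.498077
Discount per step: exp(-r*dt) = 0.998377
Stock lattice S(k, i) with i counting down-moves:
  k=0: S(0,0) = 111.6400
  k=1: S(1,0) = 114.6415; S(1,1) = 108.7170
  k=2: S(2,0) = 117.7238; S(2,1) = 111.6400; S(2,2) = 105.8706
Terminal payoffs V(N, i) = max(S_T - K, 0):
  V(2,0) = 20.003784; V(2,1) = 13.920000; V(2,2) = 8.150616
Backward induction: V(k, i) = exp(-r*dt) * [p * V(k+1, i) + (1-p) * V(k+1, i+1)]; then take max(V_cont, immediate exercise) for American.
  V(1,0) = exp(-r*dt) * [p*20.003784 + (1-p)*13.920000] = 16.922684; exercise = 16.921543; V(1,0) = max -> 16.922684
  V(1,1) = exp(-r*dt) * [p*13.920000 + (1-p)*8.150616] = 11.006323; exercise = 10.997044; V(1,1) = max -> 11.006323
  V(0,0) = exp(-r*dt) * [p*16.922684 + (1-p)*11.006323] = 13.930482; exercise = 13.920000; V(0,0) = max -> 13.930482

Answer: Price = V(0,0) = 13.9305


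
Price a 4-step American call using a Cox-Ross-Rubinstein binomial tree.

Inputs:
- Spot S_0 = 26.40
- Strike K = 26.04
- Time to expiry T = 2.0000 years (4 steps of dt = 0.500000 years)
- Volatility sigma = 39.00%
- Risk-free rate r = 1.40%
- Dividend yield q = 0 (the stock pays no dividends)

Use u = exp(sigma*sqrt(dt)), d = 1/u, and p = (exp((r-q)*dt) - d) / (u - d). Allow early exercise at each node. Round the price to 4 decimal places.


dt = T/N = 0.500000
u = exp(sigma*sqrt(dt)) = 1.317547; d = 1/u = 0.758986
p = (exp((r-q)*dt) - d) / (u - d) = 0.444067
Discount per step: exp(-r*dt) = 0.993024
Stock lattice S(k, i) with i counting down-moves:
  k=0: S(0,0) = 26.4000
  k=1: S(1,0) = 34.7832; S(1,1) = 20.0372
  k=2: S(2,0) = 45.8286; S(2,1) = 26.4000; S(2,2) = 15.2080
  k=3: S(3,0) = 60.3813; S(3,1) = 34.7832; S(3,2) = 20.0372; S(3,3) = 11.5427
  k=4: S(4,0) = 79.5552; S(4,1) = 45.8286; S(4,2) = 26.4000; S(4,3) = 15.2080; S(4,4) = 8.7607
Terminal payoffs V(N, i) = max(S_T - K, 0):
  V(4,0) = 53.515158; V(4,1) = 19.788552; V(4,2) = 0.360000; V(4,3) = 0.000000; V(4,4) = 0.000000
Backward induction: V(k, i) = exp(-r*dt) * [p * V(k+1, i) + (1-p) * V(k+1, i+1)]; then take max(V_cont, immediate exercise) for American.
  V(3,0) = exp(-r*dt) * [p*53.515158 + (1-p)*19.788552] = 34.522913; exercise = 34.341269; V(3,0) = max -> 34.522913
  V(3,1) = exp(-r*dt) * [p*19.788552 + (1-p)*0.360000] = 8.924883; exercise = 8.743240; V(3,1) = max -> 8.924883
  V(3,2) = exp(-r*dt) * [p*0.360000 + (1-p)*0.000000] = 0.158749; exercise = 0.000000; V(3,2) = max -> 0.158749
  V(3,3) = exp(-r*dt) * [p*0.000000 + (1-p)*0.000000] = 0.000000; exercise = 0.000000; V(3,3) = max -> 0.000000
  V(2,0) = exp(-r*dt) * [p*34.522913 + (1-p)*8.924883] = 20.150572; exercise = 19.788552; V(2,0) = max -> 20.150572
  V(2,1) = exp(-r*dt) * [p*8.924883 + (1-p)*0.158749] = 4.023238; exercise = 0.360000; V(2,1) = max -> 4.023238
  V(2,2) = exp(-r*dt) * [p*0.158749 + (1-p)*0.000000] = 0.070003; exercise = 0.000000; V(2,2) = max -> 0.070003
  V(1,0) = exp(-r*dt) * [p*20.150572 + (1-p)*4.023238] = 11.106832; exercise = 8.743240; V(1,0) = max -> 11.106832
  V(1,1) = exp(-r*dt) * [p*4.023238 + (1-p)*0.070003] = 1.812770; exercise = 0.000000; V(1,1) = max -> 1.812770
  V(0,0) = exp(-r*dt) * [p*11.106832 + (1-p)*1.812770] = 5.898521; exercise = 0.360000; V(0,0) = max -> 5.898521

Answer: Price = V(0,0) = 5.8985


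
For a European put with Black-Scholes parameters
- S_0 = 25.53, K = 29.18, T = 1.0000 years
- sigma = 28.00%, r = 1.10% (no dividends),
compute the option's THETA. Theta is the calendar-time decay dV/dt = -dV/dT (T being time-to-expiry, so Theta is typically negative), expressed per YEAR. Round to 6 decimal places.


d1 = -0.2979618280; d2 = -0.5779618280
phi(d1) = 0.3816202943; exp(-qT) = 1.0000000000; exp(-rT) = 0.9890602788
Theta = -S*exp(-qT)*phi(d1)*sigma/(2*sqrt(T)) + r*K*exp(-rT)*N(-d2) - q*S*exp(-qT)*N(-d1)
N(-d1) = 0.6171338511; N(-d2) = 0.7183550545; sqrt(T) = 1.0000000000
Term 1 = -25.5300 * 1.0000000000 * 0.3816202943 * 0.2800 / (2 * 1.0000000000) = -1.3639872559
Term 2 = 0.0110 * 29.1800 * 0.9890602788 * 0.7183550545 = 0.2280551507
Term 3 = 0 (no dividend yield, q = 0)
Theta = -1.3639872559 + (0.2280551507) + (0.0000000000) = -1.135932

Answer: Theta = -1.135932


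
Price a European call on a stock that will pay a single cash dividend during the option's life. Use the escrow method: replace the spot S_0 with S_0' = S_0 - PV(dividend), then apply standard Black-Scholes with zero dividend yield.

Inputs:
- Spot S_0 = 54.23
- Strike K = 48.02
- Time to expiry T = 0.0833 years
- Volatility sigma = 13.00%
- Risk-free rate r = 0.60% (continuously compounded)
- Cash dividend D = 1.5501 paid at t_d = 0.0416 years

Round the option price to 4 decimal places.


PV(D) = D * exp(-r * t_d) = 1.5501 * 0.99975043 = 1.54971314
S_0' = S_0 - PV(D) = 54.2300 - 1.54971314 = 52.68028686
d1 = (ln(S_0'/K) + (r + sigma^2/2)*T) / (sigma*sqrt(T)) = 2.50071330
d2 = d1 - sigma*sqrt(T) = 2.46319304
exp(-rT) = 0.99950032
N(d1) = 0.99380283; N(d2) = 0.99311471
C = S_0' * N(d1) - K * exp(-rT) * N(d2) = 52.68028686 * 0.99380283 - 48.0200 * 0.99950032 * 0.99311471 = 4.6883

Answer: Price = 4.6883


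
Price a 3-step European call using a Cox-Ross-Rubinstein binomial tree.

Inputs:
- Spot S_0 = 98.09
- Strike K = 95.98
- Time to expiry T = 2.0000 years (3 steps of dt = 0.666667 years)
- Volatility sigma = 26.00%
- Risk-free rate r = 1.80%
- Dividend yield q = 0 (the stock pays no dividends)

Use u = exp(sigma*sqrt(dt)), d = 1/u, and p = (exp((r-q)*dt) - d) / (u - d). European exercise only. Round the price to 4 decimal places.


Answer: Price = V(0,0) = 17.9519

Derivation:
dt = T/N = 0.666667
u = exp(sigma*sqrt(dt)) = 1.236505; d = 1/u = 0.808731
p = (exp((r-q)*dt) - d) / (u - d) = 0.475347
Discount per step: exp(-r*dt) = 0.988072
Stock lattice S(k, i) with i counting down-moves:
  k=0: S(0,0) = 98.0900
  k=1: S(1,0) = 121.2888; S(1,1) = 79.3284
  k=2: S(2,0) = 149.9743; S(2,1) = 98.0900; S(2,2) = 64.1553
  k=3: S(3,0) = 185.4440; S(3,1) = 121.2888; S(3,2) = 79.3284; S(3,3) = 51.8844
Terminal payoffs V(N, i) = max(S_T - K, 0):
  V(3,0) = 89.463964; V(3,1) = 25.308807; V(3,2) = 0.000000; V(3,3) = 0.000000
Backward induction: V(k, i) = exp(-r*dt) * [p * V(k+1, i) + (1-p) * V(k+1, i+1)].
  V(2,0) = exp(-r*dt) * [p*89.463964 + (1-p)*25.308807] = 55.139132
  V(2,1) = exp(-r*dt) * [p*25.308807 + (1-p)*0.000000] = 11.886970
  V(2,2) = exp(-r*dt) * [p*0.000000 + (1-p)*0.000000] = 0.000000
  V(1,0) = exp(-r*dt) * [p*55.139132 + (1-p)*11.886970] = 32.059734
  V(1,1) = exp(-r*dt) * [p*11.886970 + (1-p)*0.000000] = 5.583039
  V(0,0) = exp(-r*dt) * [p*32.059734 + (1-p)*5.583039] = 17.951943


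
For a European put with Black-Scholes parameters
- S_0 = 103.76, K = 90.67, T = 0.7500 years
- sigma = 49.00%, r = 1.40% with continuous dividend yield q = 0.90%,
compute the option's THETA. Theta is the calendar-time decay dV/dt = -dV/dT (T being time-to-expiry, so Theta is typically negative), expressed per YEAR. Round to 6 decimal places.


d1 = 0.5388009413; d2 = 0.1144484935
phi(d1) = 0.3450410925; exp(-qT) = 0.9932727301; exp(-rT) = 0.9895549326
Theta = -S*exp(-qT)*phi(d1)*sigma/(2*sqrt(T)) + r*K*exp(-rT)*N(-d2) - q*S*exp(-qT)*N(-d1)
N(-d1) = 0.2950121070; N(-d2) = 0.4544411371; sqrt(T) = 0.8660254038
Term 1 = -103.7600 * 0.9932727301 * 0.3450410925 * 0.4900 / (2 * 0.8660254038) = -10.0601567640
Term 2 = 0.0140 * 90.6700 * 0.9895549326 * 0.4544411371 = 0.5708331648
Term 3 = -0.0090 * 103.7600 * 0.9932727301 * 0.2950121070 = -0.2736407828
Theta = -10.0601567640 + (0.5708331648) + (-0.2736407828) = -9.762964

Answer: Theta = -9.762964


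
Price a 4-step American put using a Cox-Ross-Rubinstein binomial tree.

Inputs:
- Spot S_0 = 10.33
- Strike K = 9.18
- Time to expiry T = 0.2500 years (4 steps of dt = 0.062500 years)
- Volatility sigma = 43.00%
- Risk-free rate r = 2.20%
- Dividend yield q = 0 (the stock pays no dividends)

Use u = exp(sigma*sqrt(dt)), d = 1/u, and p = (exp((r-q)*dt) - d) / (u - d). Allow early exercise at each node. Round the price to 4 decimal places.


dt = T/N = 0.062500
u = exp(sigma*sqrt(dt)) = 1.113491; d = 1/u = 0.898077
p = (exp((r-q)*dt) - d) / (u - d) = 0.479538
Discount per step: exp(-r*dt) = 0.998626
Stock lattice S(k, i) with i counting down-moves:
  k=0: S(0,0) = 10.3300
  k=1: S(1,0) = 11.5024; S(1,1) = 9.2771
  k=2: S(2,0) = 12.8078; S(2,1) = 10.3300; S(2,2) = 8.3316
  k=3: S(3,0) = 14.2613; S(3,1) = 11.5024; S(3,2) = 9.2771; S(3,3) = 7.4824
  k=4: S(4,0) = 15.8799; S(4,1) = 12.8078; S(4,2) = 10.3300; S(4,3) = 8.3316; S(4,4) = 6.7198
Terminal payoffs V(N, i) = max(K - S_T, 0):
  V(4,0) = 0.000000; V(4,1) = 0.000000; V(4,2) = 0.000000; V(4,3) = 0.848427; V(4,4) = 2.460241
Backward induction: V(k, i) = exp(-r*dt) * [p * V(k+1, i) + (1-p) * V(k+1, i+1)]; then take max(V_cont, immediate exercise) for American.
  V(3,0) = exp(-r*dt) * [p*0.000000 + (1-p)*0.000000] = 0.000000; exercise = 0.000000; V(3,0) = max -> 0.000000
  V(3,1) = exp(-r*dt) * [p*0.000000 + (1-p)*0.000000] = 0.000000; exercise = 0.000000; V(3,1) = max -> 0.000000
  V(3,2) = exp(-r*dt) * [p*0.000000 + (1-p)*0.848427] = 0.440967; exercise = 0.000000; V(3,2) = max -> 0.440967
  V(3,3) = exp(-r*dt) * [p*0.848427 + (1-p)*2.460241] = 1.684996; exercise = 1.697610; V(3,3) = max -> 1.697610
  V(2,0) = exp(-r*dt) * [p*0.000000 + (1-p)*0.000000] = 0.000000; exercise = 0.000000; V(2,0) = max -> 0.000000
  V(2,1) = exp(-r*dt) * [p*0.000000 + (1-p)*0.440967] = 0.229191; exercise = 0.000000; V(2,1) = max -> 0.229191
  V(2,2) = exp(-r*dt) * [p*0.440967 + (1-p)*1.697610] = 1.093497; exercise = 0.848427; V(2,2) = max -> 1.093497
  V(1,0) = exp(-r*dt) * [p*0.000000 + (1-p)*0.229191] = 0.119121; exercise = 0.000000; V(1,0) = max -> 0.119121
  V(1,1) = exp(-r*dt) * [p*0.229191 + (1-p)*1.093497] = 0.678096; exercise = 0.000000; V(1,1) = max -> 0.678096
  V(0,0) = exp(-r*dt) * [p*0.119121 + (1-p)*0.678096] = 0.409483; exercise = 0.000000; V(0,0) = max -> 0.409483

Answer: Price = V(0,0) = 0.4095


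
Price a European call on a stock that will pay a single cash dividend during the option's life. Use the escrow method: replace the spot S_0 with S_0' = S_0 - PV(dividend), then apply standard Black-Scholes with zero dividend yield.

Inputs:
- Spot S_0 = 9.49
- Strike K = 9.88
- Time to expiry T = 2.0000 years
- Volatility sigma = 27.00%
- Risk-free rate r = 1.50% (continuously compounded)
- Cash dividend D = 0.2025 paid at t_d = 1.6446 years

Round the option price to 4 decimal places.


Answer: Price = 1.2863

Derivation:
PV(D) = D * exp(-r * t_d) = 0.2025 * 0.97563279 = 0.19756564
S_0' = S_0 - PV(D) = 9.4900 - 0.19756564 = 9.29243436
d1 = (ln(S_0'/K) + (r + sigma^2/2)*T) / (sigma*sqrt(T)) = 0.10891552
d2 = d1 - sigma*sqrt(T) = -0.27292214
exp(-rT) = 0.97044553
N(d1) = 0.54336525; N(d2) = 0.39245653
C = S_0' * N(d1) - K * exp(-rT) * N(d2) = 9.29243436 * 0.54336525 - 9.8800 * 0.97044553 * 0.39245653 = 1.2863


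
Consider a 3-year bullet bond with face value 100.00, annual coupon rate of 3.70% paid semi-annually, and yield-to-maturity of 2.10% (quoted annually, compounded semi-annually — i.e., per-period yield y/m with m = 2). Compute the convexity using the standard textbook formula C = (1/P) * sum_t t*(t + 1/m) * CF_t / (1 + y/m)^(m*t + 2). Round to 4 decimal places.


Answer: Convexity = 9.6924

Derivation:
Coupon per period c = face * coupon_rate / m = 1.850000
Periods per year m = 2; per-period yield y/m = 0.010500
Number of cashflows N = 6
Cashflows (t years, CF_t, discount factor 1/(1+y/m)^(m*t), PV):
  t = 0.5000: CF_t = 1.850000, DF = 0.989609, PV = 1.830777
  t = 1.0000: CF_t = 1.850000, DF = 0.979326, PV = 1.811753
  t = 1.5000: CF_t = 1.850000, DF = 0.969150, PV = 1.792928
  t = 2.0000: CF_t = 1.850000, DF = 0.959080, PV = 1.774298
  t = 2.5000: CF_t = 1.850000, DF = 0.949114, PV = 1.755861
  t = 3.0000: CF_t = 101.850000, DF = 0.939252, PV = 95.662808
Price P = sum_t PV_t = 104.628425
Convexity numerator sum_t t*(t + 1/m) * CF_t / (1+y/m)^(m*t + 2):
  t = 0.5000: term = 0.896464
  t = 1.0000: term = 2.661446
  t = 1.5000: term = 5.267583
  t = 2.0000: term = 8.688080
  t = 2.5000: term = 12.896705
  t = 3.0000: term = 983.693473
Convexity = (1/P) * sum = 1014.103751 / 104.628425 = 9.692431


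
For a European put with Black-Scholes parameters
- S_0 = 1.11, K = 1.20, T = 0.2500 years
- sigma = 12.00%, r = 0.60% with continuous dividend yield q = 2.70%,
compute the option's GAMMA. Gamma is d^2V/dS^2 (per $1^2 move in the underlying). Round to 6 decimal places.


Answer: Gamma = 2.369855

Derivation:
d1 = -1.3568590245; d2 = -1.4168590245
phi(d1) = 0.1589013453; exp(-qT) = 0.9932727301; exp(-rT) = 0.9985011244
Gamma = exp(-qT) * phi(d1) / (S * sigma * sqrt(T)) = 0.9932727301 * 0.1589013453 / (1.1100 * 0.1200 * 0.5000000000) = 2.369855


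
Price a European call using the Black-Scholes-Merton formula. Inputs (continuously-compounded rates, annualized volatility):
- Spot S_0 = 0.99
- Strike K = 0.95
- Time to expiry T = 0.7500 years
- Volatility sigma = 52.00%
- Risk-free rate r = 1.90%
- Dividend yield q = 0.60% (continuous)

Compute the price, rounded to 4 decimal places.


d1 = (ln(S/K) + (r - q + 0.5*sigma^2) * T) / (sigma * sqrt(T)) = 0.33840044
d2 = d1 - sigma * sqrt(T) = -0.11193277
exp(-rT) = 0.98585105; exp(-qT) = 0.99551011
C = S_0 * exp(-qT) * N(d1) - K * exp(-rT) * N(d2)
N(d1) = 0.63246928; N(d2) = 0.45543836
C = 0.9900 * 0.99551011 * 0.63246928 - 0.9500 * 0.98585105 * 0.45543836 = 0.1968

Answer: Price = 0.1968


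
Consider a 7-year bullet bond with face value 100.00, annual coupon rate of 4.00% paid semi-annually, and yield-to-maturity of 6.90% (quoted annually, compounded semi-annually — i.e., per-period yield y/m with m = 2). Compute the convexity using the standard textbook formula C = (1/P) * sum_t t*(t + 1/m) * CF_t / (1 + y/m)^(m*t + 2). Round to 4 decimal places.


Coupon per period c = face * coupon_rate / m = 2.000000
Periods per year m = 2; per-period yield y/m = 0.034500
Number of cashflows N = 14
Cashflows (t years, CF_t, discount factor 1/(1+y/m)^(m*t), PV):
  t = 0.5000: CF_t = 2.000000, DF = 0.966651, PV = 1.933301
  t = 1.0000: CF_t = 2.000000, DF = 0.934413, PV = 1.868827
  t = 1.5000: CF_t = 2.000000, DF = 0.903251, PV = 1.806502
  t = 2.0000: CF_t = 2.000000, DF = 0.873128, PV = 1.746256
  t = 2.5000: CF_t = 2.000000, DF = 0.844010, PV = 1.688020
  t = 3.0000: CF_t = 2.000000, DF = 0.815863, PV = 1.631725
  t = 3.5000: CF_t = 2.000000, DF = 0.788654, PV = 1.577308
  t = 4.0000: CF_t = 2.000000, DF = 0.762353, PV = 1.524706
  t = 4.5000: CF_t = 2.000000, DF = 0.736929, PV = 1.473858
  t = 5.0000: CF_t = 2.000000, DF = 0.712353, PV = 1.424705
  t = 5.5000: CF_t = 2.000000, DF = 0.688596, PV = 1.377192
  t = 6.0000: CF_t = 2.000000, DF = 0.665632, PV = 1.331264
  t = 6.5000: CF_t = 2.000000, DF = 0.643433, PV = 1.286867
  t = 7.0000: CF_t = 102.000000, DF = 0.621975, PV = 63.441471
Price P = sum_t PV_t = 84.112001
Convexity numerator sum_t t*(t + 1/m) * CF_t / (1+y/m)^(m*t + 2):
  t = 0.5000: term = 0.903251
  t = 1.0000: term = 2.619385
  t = 1.5000: term = 5.064059
  t = 2.0000: term = 8.158626
  t = 2.5000: term = 11.829811
  t = 3.0000: term = 16.009410
  t = 3.5000: term = 20.634007
  t = 4.0000: term = 25.644696
  t = 4.5000: term = 30.986824
  t = 5.0000: term = 36.609749
  t = 5.5000: term = 42.466601
  t = 6.0000: term = 48.514066
  t = 6.5000: term = 54.712173
  t = 7.0000: term = 3112.229071
Convexity = (1/P) * sum = 3416.381729 / 84.112001 = 40.617054

Answer: Convexity = 40.6171


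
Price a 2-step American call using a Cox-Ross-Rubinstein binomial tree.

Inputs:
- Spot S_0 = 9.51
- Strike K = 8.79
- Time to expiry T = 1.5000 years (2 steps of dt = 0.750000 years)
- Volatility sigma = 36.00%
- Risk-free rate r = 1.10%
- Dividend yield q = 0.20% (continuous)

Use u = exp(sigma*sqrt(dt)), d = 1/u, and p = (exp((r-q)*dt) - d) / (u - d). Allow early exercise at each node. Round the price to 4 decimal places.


Answer: Price = V(0,0) = 2.0014

Derivation:
dt = T/N = 0.750000
u = exp(sigma*sqrt(dt)) = 1.365839; d = 1/u = 0.732151
p = (exp((r-q)*dt) - d) / (u - d) = 0.433371
Discount per step: exp(-r*dt) = 0.991784
Stock lattice S(k, i) with i counting down-moves:
  k=0: S(0,0) = 9.5100
  k=1: S(1,0) = 12.9891; S(1,1) = 6.9628
  k=2: S(2,0) = 17.7411; S(2,1) = 9.5100; S(2,2) = 5.0978
Terminal payoffs V(N, i) = max(S_T - K, 0):
  V(2,0) = 8.951068; V(2,1) = 0.720000; V(2,2) = 0.000000
Backward induction: V(k, i) = exp(-r*dt) * [p * V(k+1, i) + (1-p) * V(k+1, i+1)]; then take max(V_cont, immediate exercise) for American.
  V(1,0) = exp(-r*dt) * [p*8.951068 + (1-p)*0.720000] = 4.251882; exercise = 4.199132; V(1,0) = max -> 4.251882
  V(1,1) = exp(-r*dt) * [p*0.720000 + (1-p)*0.000000] = 0.309463; exercise = 0.000000; V(1,1) = max -> 0.309463
  V(0,0) = exp(-r*dt) * [p*4.251882 + (1-p)*0.309463] = 2.001413; exercise = 0.720000; V(0,0) = max -> 2.001413


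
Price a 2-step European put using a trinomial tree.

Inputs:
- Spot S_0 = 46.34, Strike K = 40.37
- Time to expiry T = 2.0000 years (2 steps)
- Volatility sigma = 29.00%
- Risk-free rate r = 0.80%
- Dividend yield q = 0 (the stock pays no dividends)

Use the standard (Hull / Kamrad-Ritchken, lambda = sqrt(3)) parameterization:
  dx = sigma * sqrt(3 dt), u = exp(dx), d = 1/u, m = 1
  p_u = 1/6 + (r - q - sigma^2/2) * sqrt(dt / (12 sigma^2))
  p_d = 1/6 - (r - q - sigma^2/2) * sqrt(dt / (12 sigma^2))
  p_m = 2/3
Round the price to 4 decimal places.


Answer: Price = V(0,0) = 4.1706

Derivation:
dt = T/N = 1.000000; dx = sigma*sqrt(3*dt) = 0.502295
u = exp(dx) = 1.652509; d = 1/u = 0.605140
p_u = 0.132772, p_m = 0.666667, p_d = 0.200561
Discount per step: exp(-r*dt) = 0.992032
Stock lattice S(k, j) with j the centered position index:
  k=0: S(0,+0) = 46.3400
  k=1: S(1,-1) = 28.0422; S(1,+0) = 46.3400; S(1,+1) = 76.5773
  k=2: S(2,-2) = 16.9695; S(2,-1) = 28.0422; S(2,+0) = 46.3400; S(2,+1) = 76.5773; S(2,+2) = 126.5446
Terminal payoffs V(N, j) = max(K - S_T, 0):
  V(2,-2) = 23.400527; V(2,-1) = 12.327793; V(2,+0) = 0.000000; V(2,+1) = 0.000000; V(2,+2) = 0.000000
Backward induction: V(k, j) = exp(-r*dt) * [p_u * V(k+1, j+1) + p_m * V(k+1, j) + p_d * V(k+1, j-1)]
  V(1,-1) = exp(-r*dt) * [p_u*0.000000 + p_m*12.327793 + p_d*23.400527] = 12.808882
  V(1,+0) = exp(-r*dt) * [p_u*0.000000 + p_m*0.000000 + p_d*12.327793] = 2.452775
  V(1,+1) = exp(-r*dt) * [p_u*0.000000 + p_m*0.000000 + p_d*0.000000] = 0.000000
  V(0,+0) = exp(-r*dt) * [p_u*0.000000 + p_m*2.452775 + p_d*12.808882] = 4.170648


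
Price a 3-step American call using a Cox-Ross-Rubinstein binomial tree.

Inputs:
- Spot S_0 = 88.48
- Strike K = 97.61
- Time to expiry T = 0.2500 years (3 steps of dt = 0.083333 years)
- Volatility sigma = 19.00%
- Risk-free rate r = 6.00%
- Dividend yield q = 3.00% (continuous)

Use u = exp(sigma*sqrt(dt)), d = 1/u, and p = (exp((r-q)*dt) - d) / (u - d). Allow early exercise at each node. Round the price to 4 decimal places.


dt = T/N = 0.083333
u = exp(sigma*sqrt(dt)) = 1.056380; d = 1/u = 0.946629
p = (exp((r-q)*dt) - d) / (u - d) = 0.509099
Discount per step: exp(-r*dt) = 0.995012
Stock lattice S(k, i) with i counting down-moves:
  k=0: S(0,0) = 88.4800
  k=1: S(1,0) = 93.4685; S(1,1) = 83.7577
  k=2: S(2,0) = 98.7383; S(2,1) = 88.4800; S(2,2) = 79.2875
  k=3: S(3,0) = 104.3052; S(3,1) = 93.4685; S(3,2) = 83.7577; S(3,3) = 75.0558
Terminal payoffs V(N, i) = max(S_T - K, 0):
  V(3,0) = 6.695215; V(3,1) = 0.000000; V(3,2) = 0.000000; V(3,3) = 0.000000
Backward induction: V(k, i) = exp(-r*dt) * [p * V(k+1, i) + (1-p) * V(k+1, i+1)]; then take max(V_cont, immediate exercise) for American.
  V(2,0) = exp(-r*dt) * [p*6.695215 + (1-p)*0.000000] = 3.391525; exercise = 1.128317; V(2,0) = max -> 3.391525
  V(2,1) = exp(-r*dt) * [p*0.000000 + (1-p)*0.000000] = 0.000000; exercise = 0.000000; V(2,1) = max -> 0.000000
  V(2,2) = exp(-r*dt) * [p*0.000000 + (1-p)*0.000000] = 0.000000; exercise = 0.000000; V(2,2) = max -> 0.000000
  V(1,0) = exp(-r*dt) * [p*3.391525 + (1-p)*0.000000] = 1.718009; exercise = 0.000000; V(1,0) = max -> 1.718009
  V(1,1) = exp(-r*dt) * [p*0.000000 + (1-p)*0.000000] = 0.000000; exercise = 0.000000; V(1,1) = max -> 0.000000
  V(0,0) = exp(-r*dt) * [p*1.718009 + (1-p)*0.000000] = 0.870274; exercise = 0.000000; V(0,0) = max -> 0.870274

Answer: Price = V(0,0) = 0.8703


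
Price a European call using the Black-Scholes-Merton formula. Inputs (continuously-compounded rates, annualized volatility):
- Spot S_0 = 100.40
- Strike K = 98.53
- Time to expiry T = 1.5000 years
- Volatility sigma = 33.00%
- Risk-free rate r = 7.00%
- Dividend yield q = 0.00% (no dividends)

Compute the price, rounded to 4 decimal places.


Answer: Price = 21.6825

Derivation:
d1 = (ln(S/K) + (r - q + 0.5*sigma^2) * T) / (sigma * sqrt(T)) = 0.50839565
d2 = d1 - sigma * sqrt(T) = 0.10422984
exp(-rT) = 0.90032452; exp(-qT) = 1.00000000
C = S_0 * exp(-qT) * N(d1) - K * exp(-rT) * N(d2)
N(d1) = 0.69441205; N(d2) = 0.54150652
C = 100.4000 * 1.00000000 * 0.69441205 - 98.5300 * 0.90032452 * 0.54150652 = 21.6825


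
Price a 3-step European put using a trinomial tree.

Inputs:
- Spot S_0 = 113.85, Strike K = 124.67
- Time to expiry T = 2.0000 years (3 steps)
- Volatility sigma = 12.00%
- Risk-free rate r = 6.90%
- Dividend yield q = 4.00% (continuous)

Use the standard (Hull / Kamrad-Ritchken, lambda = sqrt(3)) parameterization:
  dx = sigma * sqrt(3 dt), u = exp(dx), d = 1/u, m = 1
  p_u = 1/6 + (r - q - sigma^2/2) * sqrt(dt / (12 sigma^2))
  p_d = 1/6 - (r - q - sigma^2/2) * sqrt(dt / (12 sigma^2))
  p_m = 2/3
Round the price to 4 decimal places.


dt = T/N = 0.666667; dx = sigma*sqrt(3*dt) = 0.169706
u = exp(dx) = 1.184956; d = 1/u = 0.843913
p_u = 0.209486, p_m = 0.666667, p_d = 0.123847
Discount per step: exp(-r*dt) = 0.955042
Stock lattice S(k, j) with j the centered position index:
  k=0: S(0,+0) = 113.8500
  k=1: S(1,-1) = 96.0795; S(1,+0) = 113.8500; S(1,+1) = 134.9072
  k=2: S(2,-2) = 81.0828; S(2,-1) = 96.0795; S(2,+0) = 113.8500; S(2,+1) = 134.9072; S(2,+2) = 159.8591
  k=3: S(3,-3) = 68.4268; S(3,-2) = 81.0828; S(3,-1) = 96.0795; S(3,+0) = 113.8500; S(3,+1) = 134.9072; S(3,+2) = 159.8591; S(3,+3) = 189.4260
Terminal payoffs V(N, j) = max(K - S_T, 0):
  V(3,-3) = 56.243176; V(3,-2) = 43.587226; V(3,-1) = 28.590482; V(3,+0) = 10.820000; V(3,+1) = 0.000000; V(3,+2) = 0.000000; V(3,+3) = 0.000000
Backward induction: V(k, j) = exp(-r*dt) * [p_u * V(k+1, j+1) + p_m * V(k+1, j) + p_d * V(k+1, j-1)]
  V(2,-2) = exp(-r*dt) * [p_u*28.590482 + p_m*43.587226 + p_d*56.243176] = 40.124203
  V(2,-1) = exp(-r*dt) * [p_u*10.820000 + p_m*28.590482 + p_d*43.587226] = 25.523615
  V(2,+0) = exp(-r*dt) * [p_u*0.000000 + p_m*10.820000 + p_d*28.590482] = 10.270703
  V(2,+1) = exp(-r*dt) * [p_u*0.000000 + p_m*0.000000 + p_d*10.820000] = 1.279784
  V(2,+2) = exp(-r*dt) * [p_u*0.000000 + p_m*0.000000 + p_d*0.000000] = 0.000000
  V(1,-1) = exp(-r*dt) * [p_u*10.270703 + p_m*25.523615 + p_d*40.124203] = 23.051456
  V(1,+0) = exp(-r*dt) * [p_u*1.279784 + p_m*10.270703 + p_d*25.523615] = 9.814266
  V(1,+1) = exp(-r*dt) * [p_u*0.000000 + p_m*1.279784 + p_d*10.270703] = 2.029645
  V(0,+0) = exp(-r*dt) * [p_u*2.029645 + p_m*9.814266 + p_d*23.051456] = 9.381271

Answer: Price = V(0,0) = 9.3813


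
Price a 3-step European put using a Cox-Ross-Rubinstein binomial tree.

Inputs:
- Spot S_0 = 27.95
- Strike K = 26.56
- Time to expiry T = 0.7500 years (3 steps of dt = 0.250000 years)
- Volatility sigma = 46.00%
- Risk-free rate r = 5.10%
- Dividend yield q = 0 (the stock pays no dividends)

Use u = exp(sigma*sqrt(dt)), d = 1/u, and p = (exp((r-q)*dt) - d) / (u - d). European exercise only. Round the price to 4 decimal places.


Answer: Price = V(0,0) = 3.4511

Derivation:
dt = T/N = 0.250000
u = exp(sigma*sqrt(dt)) = 1.258600; d = 1/u = 0.794534
p = (exp((r-q)*dt) - d) / (u - d) = 0.470403
Discount per step: exp(-r*dt) = 0.987331
Stock lattice S(k, i) with i counting down-moves:
  k=0: S(0,0) = 27.9500
  k=1: S(1,0) = 35.1779; S(1,1) = 22.2072
  k=2: S(2,0) = 44.2749; S(2,1) = 27.9500; S(2,2) = 17.6444
  k=3: S(3,0) = 55.7243; S(3,1) = 35.1779; S(3,2) = 22.2072; S(3,3) = 14.0191
Terminal payoffs V(N, i) = max(K - S_T, 0):
  V(3,0) = 0.000000; V(3,1) = 0.000000; V(3,2) = 4.352786; V(3,3) = 12.540949
Backward induction: V(k, i) = exp(-r*dt) * [p * V(k+1, i) + (1-p) * V(k+1, i+1)].
  V(2,0) = exp(-r*dt) * [p*0.000000 + (1-p)*0.000000] = 0.000000
  V(2,1) = exp(-r*dt) * [p*0.000000 + (1-p)*4.352786] = 2.276019
  V(2,2) = exp(-r*dt) * [p*4.352786 + (1-p)*12.540949] = 8.579132
  V(1,0) = exp(-r*dt) * [p*0.000000 + (1-p)*2.276019] = 1.190103
  V(1,1) = exp(-r*dt) * [p*2.276019 + (1-p)*8.579132] = 5.543006
  V(0,0) = exp(-r*dt) * [p*1.190103 + (1-p)*5.543006] = 3.451106


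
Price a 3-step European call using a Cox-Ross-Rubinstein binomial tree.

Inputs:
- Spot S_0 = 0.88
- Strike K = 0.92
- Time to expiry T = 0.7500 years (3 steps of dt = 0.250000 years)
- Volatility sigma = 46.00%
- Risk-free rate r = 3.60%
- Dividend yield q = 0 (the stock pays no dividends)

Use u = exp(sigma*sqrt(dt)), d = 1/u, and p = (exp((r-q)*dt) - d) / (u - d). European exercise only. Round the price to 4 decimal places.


Answer: Price = V(0,0) = 0.1431

Derivation:
dt = T/N = 0.250000
u = exp(sigma*sqrt(dt)) = 1.258600; d = 1/u = 0.794534
p = (exp((r-q)*dt) - d) / (u - d) = 0.462233
Discount per step: exp(-r*dt) = 0.991040
Stock lattice S(k, i) with i counting down-moves:
  k=0: S(0,0) = 0.8800
  k=1: S(1,0) = 1.1076; S(1,1) = 0.6992
  k=2: S(2,0) = 1.3940; S(2,1) = 0.8800; S(2,2) = 0.5555
  k=3: S(3,0) = 1.7545; S(3,1) = 1.1076; S(3,2) = 0.6992; S(3,3) = 0.4414
Terminal payoffs V(N, i) = max(S_T - K, 0):
  V(3,0) = 0.834470; V(3,1) = 0.187568; V(3,2) = 0.000000; V(3,3) = 0.000000
Backward induction: V(k, i) = exp(-r*dt) * [p * V(k+1, i) + (1-p) * V(k+1, i+1)].
  V(2,0) = exp(-r*dt) * [p*0.834470 + (1-p)*0.187568] = 0.482228
  V(2,1) = exp(-r*dt) * [p*0.187568 + (1-p)*0.000000] = 0.085923
  V(2,2) = exp(-r*dt) * [p*0.000000 + (1-p)*0.000000] = 0.000000
  V(1,0) = exp(-r*dt) * [p*0.482228 + (1-p)*0.085923] = 0.266698
  V(1,1) = exp(-r*dt) * [p*0.085923 + (1-p)*0.000000] = 0.039361
  V(0,0) = exp(-r*dt) * [p*0.266698 + (1-p)*0.039361] = 0.143149


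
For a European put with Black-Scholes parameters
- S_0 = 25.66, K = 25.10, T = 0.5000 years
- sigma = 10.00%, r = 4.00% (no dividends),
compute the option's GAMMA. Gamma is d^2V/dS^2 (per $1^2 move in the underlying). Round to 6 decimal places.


d1 = 0.6302515297; d2 = 0.5595408516
phi(d1) = 0.3270811321; exp(-qT) = 1.0000000000; exp(-rT) = 0.9801986733
Gamma = exp(-qT) * phi(d1) / (S * sigma * sqrt(T)) = 1.0000000000 * 0.3270811321 / (25.6600 * 0.1000 * 0.7071067812) = 0.180266

Answer: Gamma = 0.180266


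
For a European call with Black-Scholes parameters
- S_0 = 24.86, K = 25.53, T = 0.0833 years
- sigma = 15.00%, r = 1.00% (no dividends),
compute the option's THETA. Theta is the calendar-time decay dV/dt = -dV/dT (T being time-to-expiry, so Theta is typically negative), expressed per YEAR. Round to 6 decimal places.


Answer: Theta = -2.255072

Derivation:
d1 = -0.5734008808; d2 = -0.6166934898
phi(d1) = 0.3384655994; exp(-qT) = 1.0000000000; exp(-rT) = 0.9991673468
Theta = -S*exp(-qT)*phi(d1)*sigma/(2*sqrt(T)) - r*K*exp(-rT)*N(d2) + q*S*exp(-qT)*N(d1)
N(d1) = 0.2831866470; N(d2) = 0.2687184580; sqrt(T) = 0.2886173938
Term 1 = -24.8600 * 1.0000000000 * 0.3384655994 * 0.1500 / (2 * 0.2886173938) = -2.1865248722
Term 2 = -0.0100 * 25.5300 * 0.9991673468 * 0.2687184580 = -0.0685466991
Term 3 = 0 (no dividend yield, q = 0)
Theta = -2.1865248722 + (-0.0685466991) + (0.0000000000) = -2.255072


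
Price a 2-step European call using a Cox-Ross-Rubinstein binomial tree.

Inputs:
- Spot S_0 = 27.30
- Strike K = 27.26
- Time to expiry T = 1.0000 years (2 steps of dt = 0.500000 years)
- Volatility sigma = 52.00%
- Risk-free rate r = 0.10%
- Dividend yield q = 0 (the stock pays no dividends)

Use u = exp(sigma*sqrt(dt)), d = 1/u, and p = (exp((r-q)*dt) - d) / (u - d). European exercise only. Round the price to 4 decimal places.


Answer: Price = V(0,0) = 5.0005

Derivation:
dt = T/N = 0.500000
u = exp(sigma*sqrt(dt)) = 1.444402; d = 1/u = 0.692328
p = (exp((r-q)*dt) - d) / (u - d) = 0.409763
Discount per step: exp(-r*dt) = 0.999500
Stock lattice S(k, i) with i counting down-moves:
  k=0: S(0,0) = 27.3000
  k=1: S(1,0) = 39.4322; S(1,1) = 18.9006
  k=2: S(2,0) = 56.9559; S(2,1) = 27.3000; S(2,2) = 13.0854
Terminal payoffs V(N, i) = max(S_T - K, 0):
  V(2,0) = 29.695927; V(2,1) = 0.040000; V(2,2) = 0.000000
Backward induction: V(k, i) = exp(-r*dt) * [p * V(k+1, i) + (1-p) * V(k+1, i+1)].
  V(1,0) = exp(-r*dt) * [p*29.695927 + (1-p)*0.040000] = 12.185806
  V(1,1) = exp(-r*dt) * [p*0.040000 + (1-p)*0.000000] = 0.016382
  V(0,0) = exp(-r*dt) * [p*12.185806 + (1-p)*0.016382] = 5.000461


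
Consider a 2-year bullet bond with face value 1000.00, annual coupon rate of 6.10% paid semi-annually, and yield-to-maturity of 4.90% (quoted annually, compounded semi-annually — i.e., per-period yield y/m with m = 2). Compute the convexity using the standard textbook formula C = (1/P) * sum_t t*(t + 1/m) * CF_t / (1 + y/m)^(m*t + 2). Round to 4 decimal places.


Answer: Convexity = 4.4913

Derivation:
Coupon per period c = face * coupon_rate / m = 30.500000
Periods per year m = 2; per-period yield y/m = 0.024500
Number of cashflows N = 4
Cashflows (t years, CF_t, discount factor 1/(1+y/m)^(m*t), PV):
  t = 0.5000: CF_t = 30.500000, DF = 0.976086, PV = 29.770620
  t = 1.0000: CF_t = 30.500000, DF = 0.952744, PV = 29.058682
  t = 1.5000: CF_t = 30.500000, DF = 0.929960, PV = 28.363770
  t = 2.0000: CF_t = 1030.500000, DF = 0.907721, PV = 935.405987
Price P = sum_t PV_t = 1022.599058
Convexity numerator sum_t t*(t + 1/m) * CF_t / (1+y/m)^(m*t + 2):
  t = 0.5000: term = 14.181885
  t = 1.0000: term = 41.528213
  t = 1.5000: term = 81.070207
  t = 2.0000: term = 4456.010690
Convexity = (1/P) * sum = 4592.790995 / 1022.599058 = 4.491292


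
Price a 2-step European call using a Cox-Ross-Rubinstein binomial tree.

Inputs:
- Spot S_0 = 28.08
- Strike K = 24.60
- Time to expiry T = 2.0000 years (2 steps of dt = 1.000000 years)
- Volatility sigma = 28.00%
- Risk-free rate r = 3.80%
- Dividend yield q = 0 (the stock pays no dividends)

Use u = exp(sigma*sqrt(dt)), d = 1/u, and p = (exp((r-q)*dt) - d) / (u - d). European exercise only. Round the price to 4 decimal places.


dt = T/N = 1.000000
u = exp(sigma*sqrt(dt)) = 1.323130; d = 1/u = 0.755784
p = (exp((r-q)*dt) - d) / (u - d) = 0.498721
Discount per step: exp(-r*dt) = 0.962713
Stock lattice S(k, i) with i counting down-moves:
  k=0: S(0,0) = 28.0800
  k=1: S(1,0) = 37.1535; S(1,1) = 21.2224
  k=2: S(2,0) = 49.1589; S(2,1) = 28.0800; S(2,2) = 16.0396
Terminal payoffs V(N, i) = max(S_T - K, 0):
  V(2,0) = 24.558884; V(2,1) = 3.480000; V(2,2) = 0.000000
Backward induction: V(k, i) = exp(-r*dt) * [p * V(k+1, i) + (1-p) * V(k+1, i+1)].
  V(1,0) = exp(-r*dt) * [p*24.558884 + (1-p)*3.480000] = 13.470747
  V(1,1) = exp(-r*dt) * [p*3.480000 + (1-p)*0.000000] = 1.670836
  V(0,0) = exp(-r*dt) * [p*13.470747 + (1-p)*1.670836] = 7.273971

Answer: Price = V(0,0) = 7.2740


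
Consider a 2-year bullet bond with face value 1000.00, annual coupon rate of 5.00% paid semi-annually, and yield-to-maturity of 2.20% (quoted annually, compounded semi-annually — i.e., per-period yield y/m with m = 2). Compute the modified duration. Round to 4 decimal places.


Answer: Modified duration = 1.9092

Derivation:
Coupon per period c = face * coupon_rate / m = 25.000000
Periods per year m = 2; per-period yield y/m = 0.011000
Number of cashflows N = 4
Cashflows (t years, CF_t, discount factor 1/(1+y/m)^(m*t), PV):
  t = 0.5000: CF_t = 25.000000, DF = 0.989120, PV = 24.727992
  t = 1.0000: CF_t = 25.000000, DF = 0.978358, PV = 24.458944
  t = 1.5000: CF_t = 25.000000, DF = 0.967713, PV = 24.192823
  t = 2.0000: CF_t = 1025.000000, DF = 0.957184, PV = 981.113481
Price P = sum_t PV_t = 1054.493239
First compute Macaulay numerator sum_t t * PV_t:
  t * PV_t at t = 0.5000: 12.363996
  t * PV_t at t = 1.0000: 24.458944
  t * PV_t at t = 1.5000: 36.289234
  t * PV_t at t = 2.0000: 1962.226961
Macaulay duration D = 2035.339135 / 1054.493239 = 1.930159
Modified duration = D / (1 + y/m) = 1.930159 / (1 + 0.011000) = 1.909158


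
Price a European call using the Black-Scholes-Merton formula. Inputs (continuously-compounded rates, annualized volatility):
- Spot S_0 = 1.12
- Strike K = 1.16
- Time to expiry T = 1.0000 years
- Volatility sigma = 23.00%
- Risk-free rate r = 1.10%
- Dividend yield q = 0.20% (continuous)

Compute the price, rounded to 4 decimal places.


Answer: Price = 0.0896

Derivation:
d1 = (ln(S/K) + (r - q + 0.5*sigma^2) * T) / (sigma * sqrt(T)) = 0.00155948
d2 = d1 - sigma * sqrt(T) = -0.22844052
exp(-rT) = 0.98906028; exp(-qT) = 0.99800200
C = S_0 * exp(-qT) * N(d1) - K * exp(-rT) * N(d2)
N(d1) = 0.50062214; N(d2) = 0.40965190
C = 1.1200 * 0.99800200 * 0.50062214 - 1.1600 * 0.98906028 * 0.40965190 = 0.0896


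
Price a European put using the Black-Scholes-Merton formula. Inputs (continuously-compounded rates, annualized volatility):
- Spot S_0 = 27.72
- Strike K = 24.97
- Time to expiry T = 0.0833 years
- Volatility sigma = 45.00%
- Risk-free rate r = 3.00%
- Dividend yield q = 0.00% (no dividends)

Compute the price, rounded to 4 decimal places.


Answer: Price = 0.3929

Derivation:
d1 = (ln(S/K) + (r - q + 0.5*sigma^2) * T) / (sigma * sqrt(T)) = 0.88862123
d2 = d1 - sigma * sqrt(T) = 0.75874341
exp(-rT) = 0.99750412; exp(-qT) = 1.00000000
P = K * exp(-rT) * N(-d2) - S_0 * exp(-qT) * N(-d1)
N(-d1) = 0.18710334; N(-d2) = 0.22400303
P = 24.9700 * 0.99750412 * 0.22400303 - 27.7200 * 1.00000000 * 0.18710334 = 0.3929


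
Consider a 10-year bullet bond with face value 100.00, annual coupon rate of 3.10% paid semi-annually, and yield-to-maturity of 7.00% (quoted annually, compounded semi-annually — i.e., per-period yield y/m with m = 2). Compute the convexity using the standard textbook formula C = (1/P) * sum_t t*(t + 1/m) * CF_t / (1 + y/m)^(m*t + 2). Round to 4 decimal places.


Answer: Convexity = 77.3609

Derivation:
Coupon per period c = face * coupon_rate / m = 1.550000
Periods per year m = 2; per-period yield y/m = 0.035000
Number of cashflows N = 20
Cashflows (t years, CF_t, discount factor 1/(1+y/m)^(m*t), PV):
  t = 0.5000: CF_t = 1.550000, DF = 0.966184, PV = 1.497585
  t = 1.0000: CF_t = 1.550000, DF = 0.933511, PV = 1.446942
  t = 1.5000: CF_t = 1.550000, DF = 0.901943, PV = 1.398011
  t = 2.0000: CF_t = 1.550000, DF = 0.871442, PV = 1.350735
  t = 2.5000: CF_t = 1.550000, DF = 0.841973, PV = 1.305058
  t = 3.0000: CF_t = 1.550000, DF = 0.813501, PV = 1.260926
  t = 3.5000: CF_t = 1.550000, DF = 0.785991, PV = 1.218286
  t = 4.0000: CF_t = 1.550000, DF = 0.759412, PV = 1.177088
  t = 4.5000: CF_t = 1.550000, DF = 0.733731, PV = 1.137283
  t = 5.0000: CF_t = 1.550000, DF = 0.708919, PV = 1.098824
  t = 5.5000: CF_t = 1.550000, DF = 0.684946, PV = 1.061666
  t = 6.0000: CF_t = 1.550000, DF = 0.661783, PV = 1.025764
  t = 6.5000: CF_t = 1.550000, DF = 0.639404, PV = 0.991076
  t = 7.0000: CF_t = 1.550000, DF = 0.617782, PV = 0.957562
  t = 7.5000: CF_t = 1.550000, DF = 0.596891, PV = 0.925180
  t = 8.0000: CF_t = 1.550000, DF = 0.576706, PV = 0.893894
  t = 8.5000: CF_t = 1.550000, DF = 0.557204, PV = 0.863666
  t = 9.0000: CF_t = 1.550000, DF = 0.538361, PV = 0.834460
  t = 9.5000: CF_t = 1.550000, DF = 0.520156, PV = 0.806241
  t = 10.0000: CF_t = 101.550000, DF = 0.502566, PV = 51.035566
Price P = sum_t PV_t = 72.285814
Convexity numerator sum_t t*(t + 1/m) * CF_t / (1+y/m)^(m*t + 2):
  t = 0.5000: term = 0.699006
  t = 1.0000: term = 2.026103
  t = 1.5000: term = 3.915175
  t = 2.0000: term = 6.304630
  t = 2.5000: term = 9.137145
  t = 3.0000: term = 12.359423
  t = 3.5000: term = 15.921962
  t = 4.0000: term = 19.778835
  t = 4.5000: term = 23.887482
  t = 5.0000: term = 28.208513
  t = 5.5000: term = 32.705522
  t = 6.0000: term = 37.344909
  t = 6.5000: term = 42.095711
  t = 7.0000: term = 46.929444
  t = 7.5000: term = 51.819951
  t = 8.0000: term = 56.743264
  t = 8.5000: term = 61.677461
  t = 9.0000: term = 66.602544
  t = 9.5000: term = 71.500315
  t = 10.0000: term = 5002.435888
Convexity = (1/P) * sum = 5592.093284 / 72.285814 = 77.360868
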